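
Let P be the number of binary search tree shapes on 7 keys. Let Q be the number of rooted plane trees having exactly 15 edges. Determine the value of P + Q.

There are C_n binary search tree shapes on n keys; with n = 7 that is C_7. So P = C_7 = 429.
Rooted ordered trees with n edges are counted by C_n; here n = 15. So Q = C_15 = 9694845.
P + Q = 429 + 9694845 = 9695274.

9695274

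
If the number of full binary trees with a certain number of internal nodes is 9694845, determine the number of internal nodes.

Full binary trees with n internal nodes are counted by C_n. Since C_15 = 9694845, the index is 15.

15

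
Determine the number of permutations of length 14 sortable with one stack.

2674440

By Knuth's characterisation, the stack-sortable permutations of length 14 are the 231-avoiders, numbering C_14.
C_14 = C_13 · 2(2·13+1)/(13+2) = 742900 · 54/15 = 2674440.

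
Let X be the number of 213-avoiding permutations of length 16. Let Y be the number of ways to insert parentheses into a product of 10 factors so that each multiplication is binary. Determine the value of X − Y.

Permutations of [n] avoiding any single length-3 pattern are counted by C_n; here n = 16. So X = C_16 = 35357670.
Ways to associate a product of 10 factors correspond to binary trees on 10 leaves, so the count is C_9. So Y = C_9 = 4862.
X − Y = 35357670 − 4862 = 35352808.

35352808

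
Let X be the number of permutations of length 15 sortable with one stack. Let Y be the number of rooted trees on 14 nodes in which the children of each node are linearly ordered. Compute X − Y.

By Knuth's characterisation, the stack-sortable permutations of length 15 are the 231-avoiders, numbering C_15. So X = C_15 = 9694845.
A rooted plane tree on 14 nodes has 13 edges, and such trees are counted by C_13. So Y = C_13 = 742900.
X − Y = 9694845 − 742900 = 8951945.

8951945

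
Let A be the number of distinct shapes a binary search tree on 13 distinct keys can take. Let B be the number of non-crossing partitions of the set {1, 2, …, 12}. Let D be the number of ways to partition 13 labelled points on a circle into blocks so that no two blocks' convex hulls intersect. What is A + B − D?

Rooted binary trees with 13 nodes (each child slot possibly empty) number C_13. So A = C_13 = 742900.
The non-crossing partitions of [12] form a lattice of size C_12. So B = C_12 = 208012.
The non-crossing partitions of [13] form a lattice of size C_13. So D = C_13 = 742900.
A + B − D = 742900 + 208012 − 742900 = 208012.

208012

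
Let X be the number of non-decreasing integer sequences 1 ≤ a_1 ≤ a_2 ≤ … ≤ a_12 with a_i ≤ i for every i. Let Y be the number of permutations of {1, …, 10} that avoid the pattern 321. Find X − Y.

191216

Such sub-staircase sequences of length n are counted by C_n; here n = 12. So X = C_12 = 208012.
For any fixed pattern of length 3, the pattern-avoiding permutations of [10] number C_10. So Y = C_10 = 16796.
X − Y = 208012 − 16796 = 191216.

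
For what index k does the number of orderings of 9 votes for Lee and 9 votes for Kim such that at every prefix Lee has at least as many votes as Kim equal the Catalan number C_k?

Ballot sequences with n votes each where one side never trails are Dyck words, counted by C_n; here n = 9.

9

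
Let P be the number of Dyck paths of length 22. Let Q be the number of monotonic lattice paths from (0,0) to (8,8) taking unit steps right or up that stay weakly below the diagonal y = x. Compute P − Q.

57356

A Dyck path with 11 up-steps and 11 down-steps has semilength 11, so there are C_11 of them. So P = C_11 = 58786.
Monotone paths in an n×n grid that stay weakly below the diagonal are counted by C_n; here n = 8. So Q = C_8 = 1430.
P − Q = 58786 − 1430 = 57356.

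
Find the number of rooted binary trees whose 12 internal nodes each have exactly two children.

208012

Full binary trees with n internal nodes are counted by C_n; here n = 12.
C_12 = C(24,12)/13 = 2704156/13 = 208012.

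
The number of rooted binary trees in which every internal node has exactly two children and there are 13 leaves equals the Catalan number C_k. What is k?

12

Full binary trees with 13 leaves have 13−1 = 12 internal nodes, so there are C_12 of them.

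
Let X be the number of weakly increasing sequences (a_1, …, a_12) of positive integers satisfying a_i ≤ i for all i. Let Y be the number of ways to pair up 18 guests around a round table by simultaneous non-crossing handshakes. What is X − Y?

203150

Such sub-staircase sequences of length n are counted by C_n; here n = 12. So X = C_12 = 208012.
With 18 = 2·9 people, non-crossing handshake pairings are non-crossing perfect matchings on a circle, counted by C_9. So Y = C_9 = 4862.
X − Y = 208012 − 4862 = 203150.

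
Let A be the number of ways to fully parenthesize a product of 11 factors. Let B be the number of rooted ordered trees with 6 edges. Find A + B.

Bracketing 11 factors into binary products is counted by C_{11−1} = C_10. So A = C_10 = 16796.
A rooted plane tree with 6 edges has 7 nodes, and the count is C_6. So B = C_6 = 132.
A + B = 16796 + 132 = 16928.

16928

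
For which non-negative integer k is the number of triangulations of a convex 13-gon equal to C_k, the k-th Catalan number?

11

The number of triangulations of a 13-gon is the Catalan number C_11 (index = sides − 2).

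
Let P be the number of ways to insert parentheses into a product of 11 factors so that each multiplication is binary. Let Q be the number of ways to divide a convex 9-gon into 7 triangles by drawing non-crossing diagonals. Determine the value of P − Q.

Ways to associate a product of 11 factors correspond to binary trees on 11 leaves, so the count is C_10. So P = C_10 = 16796.
Triangulations of a convex m-gon are counted by C_{m−2}; with m = 9 this is C_7. So Q = C_7 = 429.
P − Q = 16796 − 429 = 16367.

16367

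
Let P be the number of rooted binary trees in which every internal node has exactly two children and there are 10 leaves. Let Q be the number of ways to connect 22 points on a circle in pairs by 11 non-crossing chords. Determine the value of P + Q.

63648

Full binary trees with 10 leaves have 10−1 = 9 internal nodes, so there are C_9 of them. So P = C_9 = 4862.
Non-crossing perfect matchings of 2n points on a circle are counted by C_n; with 22 points, n = 11. So Q = C_11 = 58786.
P + Q = 4862 + 58786 = 63648.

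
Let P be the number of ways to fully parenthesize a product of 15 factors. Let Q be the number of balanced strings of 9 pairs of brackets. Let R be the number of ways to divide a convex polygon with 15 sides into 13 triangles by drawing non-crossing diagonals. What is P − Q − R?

Bracketing 15 factors into binary products is counted by C_{15−1} = C_14. So P = C_14 = 2674440.
With 9 pairs the number of balanced bracket strings is the Catalan number C_9. So Q = C_9 = 4862.
A convex 15-gon is triangulated into 13 triangles, and the number of such triangulations is the Catalan number C_{15−2} = C_13. So R = C_13 = 742900.
P − Q − R = 2674440 − 4862 − 742900 = 1926678.

1926678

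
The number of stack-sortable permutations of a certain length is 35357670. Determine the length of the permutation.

16

Stack-sortable permutations of [n] are counted by C_n; 35357670 = C_16.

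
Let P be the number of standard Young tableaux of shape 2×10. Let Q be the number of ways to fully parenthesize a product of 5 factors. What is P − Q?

16782

Standard Young tableaux of shape 2×n are counted by C_n; here n = 10. So P = C_10 = 16796.
Bracketing 5 factors into binary products is counted by C_{5−1} = C_4. So Q = C_4 = 14.
P − Q = 16796 − 14 = 16782.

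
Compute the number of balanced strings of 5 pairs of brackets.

With 5 pairs the number of balanced bracket strings is the Catalan number C_5.
C_5 = 42.

42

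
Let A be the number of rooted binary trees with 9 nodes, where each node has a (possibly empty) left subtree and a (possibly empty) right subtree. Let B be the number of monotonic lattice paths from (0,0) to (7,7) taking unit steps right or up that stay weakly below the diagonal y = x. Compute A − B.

There are C_n binary search tree shapes on n keys; with n = 9 that is C_9. So A = C_9 = 4862.
Monotone paths in an n×n grid that stay weakly below the diagonal are counted by C_n; here n = 7. So B = C_7 = 429.
A − B = 4862 − 429 = 4433.

4433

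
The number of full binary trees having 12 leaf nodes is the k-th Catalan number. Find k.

11

Full binary trees with 12 leaves have 12−1 = 11 internal nodes, so there are C_11 of them.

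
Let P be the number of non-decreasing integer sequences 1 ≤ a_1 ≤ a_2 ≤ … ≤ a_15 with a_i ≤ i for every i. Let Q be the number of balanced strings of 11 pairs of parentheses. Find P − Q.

9636059

Such sub-staircase sequences of length n are counted by C_n; here n = 15. So P = C_15 = 9694845.
A balanced arrangement of 11 bracket pairs is a Dyck word of semilength 11, so the count is C_11. So Q = C_11 = 58786.
P − Q = 9694845 − 58786 = 9636059.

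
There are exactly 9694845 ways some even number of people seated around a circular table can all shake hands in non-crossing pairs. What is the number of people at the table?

Non-crossing handshake pairings of 2n people are counted by C_n. Since C_15 = 9694845, the index is 15.
So n = 15, and there are 2n = 30 people.

30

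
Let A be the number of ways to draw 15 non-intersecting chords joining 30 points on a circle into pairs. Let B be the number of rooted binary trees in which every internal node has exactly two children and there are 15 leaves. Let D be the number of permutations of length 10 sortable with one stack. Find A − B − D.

Pairing 30 circle points by 15 non-crossing chords gives C_15 matchings. So A = C_15 = 9694845.
A full binary tree with L leaves has L−1 internal nodes and is counted by C_{L−1}; L = 15 gives C_14. So B = C_14 = 2674440.
By Knuth's characterisation, the stack-sortable permutations of length 10 are the 231-avoiders, numbering C_10. So D = C_10 = 16796.
A − B − D = 9694845 − 2674440 − 16796 = 7003609.

7003609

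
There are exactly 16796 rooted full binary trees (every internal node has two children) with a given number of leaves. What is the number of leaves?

11

Full binary trees with L leaves are counted by C_{L−1}. The Catalan number equal to 16796 is C_10.
So the index is 10, and the number of leaves is 10 + 1 = 11.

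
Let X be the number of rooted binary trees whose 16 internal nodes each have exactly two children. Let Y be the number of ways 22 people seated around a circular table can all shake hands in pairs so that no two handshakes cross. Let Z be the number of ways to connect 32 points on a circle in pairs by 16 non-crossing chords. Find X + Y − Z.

58786

The number of full binary trees on 16 internal nodes is the Catalan number C_16. So X = C_16 = 35357670.
With 22 = 2·11 people, non-crossing handshake pairings are non-crossing perfect matchings on a circle, counted by C_11. So Y = C_11 = 58786.
Pairing 32 circle points by 16 non-crossing chords gives C_16 matchings. So Z = C_16 = 35357670.
X + Y − Z = 35357670 + 58786 − 35357670 = 58786.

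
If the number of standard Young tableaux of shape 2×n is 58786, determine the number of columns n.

11

Standard Young tableaux of shape 2×n are counted by C_n. Since C_11 = 58786, the index is 11.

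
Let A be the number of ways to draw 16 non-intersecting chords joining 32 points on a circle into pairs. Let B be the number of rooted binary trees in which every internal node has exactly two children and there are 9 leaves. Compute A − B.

35356240

Pairing 32 circle points by 16 non-crossing chords gives C_16 matchings. So A = C_16 = 35357670.
A full binary tree with L leaves has L−1 internal nodes and is counted by C_{L−1}; L = 9 gives C_8. So B = C_8 = 1430.
A − B = 35357670 − 1430 = 35356240.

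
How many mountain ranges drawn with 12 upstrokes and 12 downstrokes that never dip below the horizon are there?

Paths of 12 up- and 12 down-steps that never dip below the axis are Dyck paths; their count is C_12.
C_12 = 208012.

208012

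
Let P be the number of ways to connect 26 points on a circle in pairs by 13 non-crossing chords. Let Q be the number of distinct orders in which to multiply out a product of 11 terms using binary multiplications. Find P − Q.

726104

Non-crossing perfect matchings of 2n points on a circle are counted by C_n; with 26 points, n = 13. So P = C_13 = 742900.
Ways to associate a product of 11 factors correspond to binary trees on 11 leaves, so the count is C_10. So Q = C_10 = 16796.
P − Q = 742900 − 16796 = 726104.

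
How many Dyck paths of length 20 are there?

A Dyck path with 10 up-steps and 10 down-steps has semilength 10, so there are C_10 of them.
C_10 = C(20,10)/11 = 184756/11 = 16796.

16796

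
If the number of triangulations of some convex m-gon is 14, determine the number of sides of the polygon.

6

Triangulations of a convex m-gon are counted by C_{m−2}, and C_4 = 14.
So m − 2 = 4, giving m = 6 sides.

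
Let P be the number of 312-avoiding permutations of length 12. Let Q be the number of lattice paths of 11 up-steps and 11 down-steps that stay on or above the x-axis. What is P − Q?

For any fixed pattern of length 3, the pattern-avoiding permutations of [12] number C_12. So P = C_12 = 208012.
A Dyck path with 11 up-steps and 11 down-steps has semilength 11, so there are C_11 of them. So Q = C_11 = 58786.
P − Q = 208012 − 58786 = 149226.

149226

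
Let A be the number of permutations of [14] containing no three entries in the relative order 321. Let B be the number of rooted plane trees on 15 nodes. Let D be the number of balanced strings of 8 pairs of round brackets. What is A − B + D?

1430

For any fixed pattern of length 3, the pattern-avoiding permutations of [14] number C_14. So A = C_14 = 2674440.
Rooted ordered (plane) trees on m nodes have m−1 edges and are counted by C_{m−1}; m = 15 gives C_14. So B = C_14 = 2674440.
A balanced arrangement of 8 bracket pairs is a Dyck word of semilength 8, so the count is C_8. So D = C_8 = 1430.
A − B + D = 2674440 − 2674440 + 1430 = 1430.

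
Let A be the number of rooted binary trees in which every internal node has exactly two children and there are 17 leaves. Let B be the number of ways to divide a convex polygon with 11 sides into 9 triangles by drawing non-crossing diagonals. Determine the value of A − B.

35352808

A full binary tree with L leaves has L−1 internal nodes and is counted by C_{L−1}; L = 17 gives C_16. So A = C_16 = 35357670.
The number of triangulations of an 11-gon is the Catalan number C_9 (index = sides − 2). So B = C_9 = 4862.
A − B = 35357670 − 4862 = 35352808.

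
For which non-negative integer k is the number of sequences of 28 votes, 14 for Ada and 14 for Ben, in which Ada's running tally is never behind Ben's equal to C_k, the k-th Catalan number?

Reading a vote for the leader as '(' and for the other as ')' turns such a sequence into a balanced string of 14 pairs, so the count is C_14.

14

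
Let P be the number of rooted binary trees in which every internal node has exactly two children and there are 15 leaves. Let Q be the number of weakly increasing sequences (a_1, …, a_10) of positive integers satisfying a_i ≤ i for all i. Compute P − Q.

Full binary trees with 15 leaves have 15−1 = 14 internal nodes, so there are C_14 of them. So P = C_14 = 2674440.
Such sub-staircase sequences of length n are counted by C_n; here n = 10. So Q = C_10 = 16796.
P − Q = 2674440 − 16796 = 2657644.

2657644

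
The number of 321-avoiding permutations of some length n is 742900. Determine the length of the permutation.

Permutations of [n] avoiding a fixed length-3 pattern are counted by C_n, and C_13 = 742900.

13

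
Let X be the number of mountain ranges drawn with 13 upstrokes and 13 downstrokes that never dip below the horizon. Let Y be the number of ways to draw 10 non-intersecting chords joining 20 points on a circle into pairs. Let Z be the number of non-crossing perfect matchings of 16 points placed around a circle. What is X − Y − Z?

A Dyck path with 13 up-steps and 13 down-steps has semilength 13, so there are C_13 of them. So X = C_13 = 742900.
Pairing 20 circle points by 10 non-crossing chords gives C_10 matchings. So Y = C_10 = 16796.
Non-crossing perfect matchings of 2n points on a circle are counted by C_n; with 16 points, n = 8. So Z = C_8 = 1430.
X − Y − Z = 742900 − 16796 − 1430 = 724674.

724674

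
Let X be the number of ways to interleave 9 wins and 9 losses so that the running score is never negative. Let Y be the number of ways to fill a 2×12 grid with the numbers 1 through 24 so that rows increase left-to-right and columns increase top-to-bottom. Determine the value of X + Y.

212874

Ballot sequences with n votes each where one side never trails are Dyck words, counted by C_n; here n = 9. So X = C_9 = 4862.
By the hook-length formula (or a Dyck-path bijection), SYT of shape 2×12 number C_12. So Y = C_12 = 208012.
X + Y = 4862 + 208012 = 212874.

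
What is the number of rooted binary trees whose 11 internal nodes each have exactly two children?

58786

Full binary trees with n internal nodes are counted by C_n; here n = 11.
C_11 = C_10 · 2(2·10+1)/(10+2) = 16796 · 42/12 = 58786.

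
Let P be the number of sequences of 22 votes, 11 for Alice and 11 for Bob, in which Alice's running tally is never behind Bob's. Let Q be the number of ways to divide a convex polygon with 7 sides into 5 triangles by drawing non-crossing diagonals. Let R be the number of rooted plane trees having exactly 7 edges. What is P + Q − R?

Reading a vote for the leader as '(' and for the other as ')' turns such a sequence into a balanced string of 11 pairs, so the count is C_11. So P = C_11 = 58786.
A convex 7-gon is triangulated into 5 triangles, and the number of such triangulations is the Catalan number C_{7−2} = C_5. So Q = C_5 = 42.
A rooted plane tree with 7 edges has 8 nodes, and the count is C_7. So R = C_7 = 429.
P + Q − R = 58786 + 42 − 429 = 58399.

58399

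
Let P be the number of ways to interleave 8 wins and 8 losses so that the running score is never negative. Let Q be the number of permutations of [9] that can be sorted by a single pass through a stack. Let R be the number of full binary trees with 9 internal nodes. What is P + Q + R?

Ballot sequences with n votes each where one side never trails are Dyck words, counted by C_n; here n = 8. So P = C_8 = 1430.
By Knuth's characterisation, the stack-sortable permutations of length 9 are the 231-avoiders, numbering C_9. So Q = C_9 = 4862.
Full binary trees with n internal nodes are counted by C_n; here n = 9. So R = C_9 = 4862.
P + Q + R = 1430 + 4862 + 4862 = 11154.

11154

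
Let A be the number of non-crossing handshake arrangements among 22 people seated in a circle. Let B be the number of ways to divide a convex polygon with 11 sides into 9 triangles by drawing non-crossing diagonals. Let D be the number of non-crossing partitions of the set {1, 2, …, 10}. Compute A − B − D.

37128

With 22 = 2·11 people, non-crossing handshake pairings are non-crossing perfect matchings on a circle, counted by C_11. So A = C_11 = 58786.
A convex 11-gon is triangulated into 9 triangles, and the number of such triangulations is the Catalan number C_{11−2} = C_9. So B = C_9 = 4862.
Non-crossing partitions of an n-element set are counted by C_n; here n = 10. So D = C_10 = 16796.
A − B − D = 58786 − 4862 − 16796 = 37128.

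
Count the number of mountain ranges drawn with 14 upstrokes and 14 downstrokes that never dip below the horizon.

A Dyck path with 14 up-steps and 14 down-steps has semilength 14, so there are C_14 of them.
C_14 = 2674440.

2674440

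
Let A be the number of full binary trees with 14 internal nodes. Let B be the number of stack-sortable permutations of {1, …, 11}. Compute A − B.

Full binary trees with n internal nodes are counted by C_n; here n = 14. So A = C_14 = 2674440.
Stack-sortable permutations are exactly the 231-avoiding ones, counted by C_n; here n = 11. So B = C_11 = 58786.
A − B = 2674440 − 58786 = 2615654.

2615654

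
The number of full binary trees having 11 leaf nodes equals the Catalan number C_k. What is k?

10

Full binary trees with 11 leaves have 11−1 = 10 internal nodes, so there are C_10 of them.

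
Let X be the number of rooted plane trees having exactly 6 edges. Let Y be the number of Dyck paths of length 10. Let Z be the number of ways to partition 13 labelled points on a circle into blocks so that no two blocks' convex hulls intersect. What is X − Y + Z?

742990

Rooted ordered trees with n edges are counted by C_n; here n = 6. So X = C_6 = 132.
Paths of 5 up- and 5 down-steps that never dip below the axis are Dyck paths; their count is C_5. So Y = C_5 = 42.
The non-crossing partitions of [13] form a lattice of size C_13. So Z = C_13 = 742900.
X − Y + Z = 132 − 42 + 742900 = 742990.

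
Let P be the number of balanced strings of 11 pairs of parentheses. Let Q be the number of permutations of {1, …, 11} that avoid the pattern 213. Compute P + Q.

A balanced arrangement of 11 bracket pairs is a Dyck word of semilength 11, so the count is C_11. So P = C_11 = 58786.
For any fixed pattern of length 3, the pattern-avoiding permutations of [11] number C_11. So Q = C_11 = 58786.
P + Q = 58786 + 58786 = 117572.

117572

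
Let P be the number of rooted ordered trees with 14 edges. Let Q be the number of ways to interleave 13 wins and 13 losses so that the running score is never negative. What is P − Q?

Rooted ordered trees with n edges are counted by C_n; here n = 14. So P = C_14 = 2674440.
Reading a vote for the leader as '(' and for the other as ')' turns such a sequence into a balanced string of 13 pairs, so the count is C_13. So Q = C_13 = 742900.
P − Q = 2674440 − 742900 = 1931540.

1931540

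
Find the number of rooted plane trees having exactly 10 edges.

Rooted ordered trees with n edges are counted by C_n; here n = 10.
C_10 = 16796.

16796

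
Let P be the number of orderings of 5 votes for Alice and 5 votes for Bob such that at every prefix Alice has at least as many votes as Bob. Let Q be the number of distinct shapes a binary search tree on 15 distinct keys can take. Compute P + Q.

9694887

Ballot sequences with n votes each where one side never trails are Dyck words, counted by C_n; here n = 5. So P = C_5 = 42.
Binary trees (left/right distinguished) on n nodes are counted by C_n; here n = 15. So Q = C_15 = 9694845.
P + Q = 42 + 9694845 = 9694887.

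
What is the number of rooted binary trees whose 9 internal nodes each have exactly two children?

The number of full binary trees on 9 internal nodes is the Catalan number C_9.
C_9 = C_8 · 2(2·8+1)/(8+2) = 1430 · 34/10 = 4862.

4862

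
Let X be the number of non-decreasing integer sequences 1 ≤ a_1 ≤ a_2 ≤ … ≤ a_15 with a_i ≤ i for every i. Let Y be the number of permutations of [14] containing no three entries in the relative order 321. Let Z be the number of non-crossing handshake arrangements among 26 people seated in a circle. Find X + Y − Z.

11626385

Weakly increasing sequences with a_i ≤ i biject with Dyck paths of semilength 15, so there are C_15. So X = C_15 = 9694845.
Permutations of [n] avoiding any single length-3 pattern are counted by C_n; here n = 14. So Y = C_14 = 2674440.
Non-crossing handshake pairings of 2n people are counted by C_n; 26 people gives n = 13. So Z = C_13 = 742900.
X + Y − Z = 9694845 + 2674440 − 742900 = 11626385.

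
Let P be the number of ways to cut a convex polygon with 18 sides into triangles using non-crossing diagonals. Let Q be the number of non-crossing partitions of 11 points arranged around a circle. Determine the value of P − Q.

The number of triangulations of an 18-gon is the Catalan number C_16 (index = sides − 2). So P = C_16 = 35357670.
Non-crossing partitions of an n-element set are counted by C_n; here n = 11. So Q = C_11 = 58786.
P − Q = 35357670 − 58786 = 35298884.

35298884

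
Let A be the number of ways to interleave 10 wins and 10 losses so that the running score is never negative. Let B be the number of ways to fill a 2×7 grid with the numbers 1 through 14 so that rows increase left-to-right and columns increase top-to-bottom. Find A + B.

17225

Ballot sequences with n votes each where one side never trails are Dyck words, counted by C_n; here n = 10. So A = C_10 = 16796.
Standard Young tableaux of shape 2×n are counted by C_n; here n = 7. So B = C_7 = 429.
A + B = 16796 + 429 = 17225.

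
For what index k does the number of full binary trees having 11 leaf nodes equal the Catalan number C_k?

10

A full binary tree with L leaves has L−1 internal nodes and is counted by C_{L−1}; L = 11 gives C_10.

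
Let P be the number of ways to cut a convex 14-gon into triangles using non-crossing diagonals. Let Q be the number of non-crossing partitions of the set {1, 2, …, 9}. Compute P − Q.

203150

Triangulations of a convex m-gon are counted by C_{m−2}; with m = 14 this is C_12. So P = C_12 = 208012.
The non-crossing partitions of [9] form a lattice of size C_9. So Q = C_9 = 4862.
P − Q = 208012 − 4862 = 203150.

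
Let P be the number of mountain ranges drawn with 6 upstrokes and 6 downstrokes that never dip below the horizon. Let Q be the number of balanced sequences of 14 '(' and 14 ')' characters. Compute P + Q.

Paths of 6 up- and 6 down-steps that never dip below the axis are Dyck paths; their count is C_6. So P = C_6 = 132.
A balanced arrangement of 14 bracket pairs is a Dyck word of semilength 14, so the count is C_14. So Q = C_14 = 2674440.
P + Q = 132 + 2674440 = 2674572.

2674572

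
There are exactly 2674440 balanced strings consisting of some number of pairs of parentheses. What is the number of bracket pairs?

14

Balanced strings of n bracket-pairs are counted by C_n. Since C_14 = 2674440, the index is 14.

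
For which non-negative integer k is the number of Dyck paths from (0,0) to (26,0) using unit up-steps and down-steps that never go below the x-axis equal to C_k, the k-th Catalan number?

A Dyck path with 13 up-steps and 13 down-steps has semilength 13, so there are C_13 of them.

13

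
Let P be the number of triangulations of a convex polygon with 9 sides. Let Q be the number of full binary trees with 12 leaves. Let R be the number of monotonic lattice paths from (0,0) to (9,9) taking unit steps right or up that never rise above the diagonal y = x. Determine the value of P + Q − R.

The number of triangulations of a 9-gon is the Catalan number C_7 (index = sides − 2). So P = C_7 = 429.
A full binary tree with L leaves has L−1 internal nodes and is counted by C_{L−1}; L = 12 gives C_11. So Q = C_11 = 58786.
Sub-diagonal monotone paths from (0,0) to (9,9) biject with Dyck paths of semilength 9, giving C_9. So R = C_9 = 4862.
P + Q − R = 429 + 58786 − 4862 = 54353.

54353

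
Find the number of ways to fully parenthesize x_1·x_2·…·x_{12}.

Bracketing 12 factors into binary products is counted by C_{12−1} = C_11.
C_11 = C(22,11)/12 = 705432/12 = 58786.

58786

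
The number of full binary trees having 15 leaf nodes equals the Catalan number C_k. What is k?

14

Full binary trees with 15 leaves have 15−1 = 14 internal nodes, so there are C_14 of them.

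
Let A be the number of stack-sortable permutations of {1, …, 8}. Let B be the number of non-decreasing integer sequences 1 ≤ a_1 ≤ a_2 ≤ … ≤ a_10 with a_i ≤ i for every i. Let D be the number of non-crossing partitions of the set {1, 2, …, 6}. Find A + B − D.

18094

By Knuth's characterisation, the stack-sortable permutations of length 8 are the 231-avoiders, numbering C_8. So A = C_8 = 1430.
Weakly increasing sequences with a_i ≤ i biject with Dyck paths of semilength 10, so there are C_10. So B = C_10 = 16796.
The non-crossing partitions of [6] form a lattice of size C_6. So D = C_6 = 132.
A + B − D = 1430 + 16796 − 132 = 18094.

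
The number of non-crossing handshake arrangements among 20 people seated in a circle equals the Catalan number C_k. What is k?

Non-crossing handshake pairings of 2n people are counted by C_n; 20 people gives n = 10.

10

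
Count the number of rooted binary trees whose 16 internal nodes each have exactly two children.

The number of full binary trees on 16 internal nodes is the Catalan number C_16.
C_16 = C(32,16)/17 = 601080390/17 = 35357670.

35357670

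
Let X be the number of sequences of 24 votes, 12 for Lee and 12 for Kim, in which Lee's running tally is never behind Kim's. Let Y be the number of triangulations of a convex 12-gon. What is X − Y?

191216

Ballot sequences with n votes each where one side never trails are Dyck words, counted by C_n; here n = 12. So X = C_12 = 208012.
The number of triangulations of a 12-gon is the Catalan number C_10 (index = sides − 2). So Y = C_10 = 16796.
X − Y = 208012 − 16796 = 191216.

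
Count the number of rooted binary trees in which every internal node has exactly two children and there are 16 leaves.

Full binary trees with 16 leaves have 16−1 = 15 internal nodes, so there are C_15 of them.
C_15 = C(30,15)/16 = 155117520/16 = 9694845.

9694845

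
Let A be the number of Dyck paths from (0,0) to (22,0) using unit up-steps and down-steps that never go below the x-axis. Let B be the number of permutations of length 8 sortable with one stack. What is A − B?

57356

A Dyck path with 11 up-steps and 11 down-steps has semilength 11, so there are C_11 of them. So A = C_11 = 58786.
Stack-sortable permutations are exactly the 231-avoiding ones, counted by C_n; here n = 8. So B = C_8 = 1430.
A − B = 58786 − 1430 = 57356.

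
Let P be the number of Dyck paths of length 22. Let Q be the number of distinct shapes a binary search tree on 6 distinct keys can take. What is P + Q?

A Dyck path with 11 up-steps and 11 down-steps has semilength 11, so there are C_11 of them. So P = C_11 = 58786.
There are C_n binary search tree shapes on n keys; with n = 6 that is C_6. So Q = C_6 = 132.
P + Q = 58786 + 132 = 58918.

58918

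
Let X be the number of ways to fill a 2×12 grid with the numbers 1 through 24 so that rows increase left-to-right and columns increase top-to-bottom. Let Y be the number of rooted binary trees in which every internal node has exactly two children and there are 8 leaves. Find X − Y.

207583

Standard Young tableaux of shape 2×n are counted by C_n; here n = 12. So X = C_12 = 208012.
A full binary tree with L leaves has L−1 internal nodes and is counted by C_{L−1}; L = 8 gives C_7. So Y = C_7 = 429.
X − Y = 208012 − 429 = 207583.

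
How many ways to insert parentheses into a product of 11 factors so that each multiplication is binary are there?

16796

Bracketing 11 factors into binary products is counted by C_{11−1} = C_10.
C_10 = C(20,10)/11 = 184756/11 = 16796.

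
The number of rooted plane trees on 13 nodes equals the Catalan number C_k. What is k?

12

A rooted plane tree on 13 nodes has 12 edges, and such trees are counted by C_12.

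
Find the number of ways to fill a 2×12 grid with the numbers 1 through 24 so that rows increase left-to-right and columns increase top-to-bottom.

208012

By the hook-length formula (or a Dyck-path bijection), SYT of shape 2×12 number C_12.
C_12 = C_11 · 2(2·11+1)/(11+2) = 58786 · 46/13 = 208012.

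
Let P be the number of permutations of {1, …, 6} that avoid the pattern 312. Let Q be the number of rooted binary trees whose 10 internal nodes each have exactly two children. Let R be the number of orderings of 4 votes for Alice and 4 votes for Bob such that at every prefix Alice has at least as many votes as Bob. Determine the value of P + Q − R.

Permutations of [n] avoiding any single length-3 pattern are counted by C_n; here n = 6. So P = C_6 = 132.
The number of full binary trees on 10 internal nodes is the Catalan number C_10. So Q = C_10 = 16796.
Ballot sequences with n votes each where one side never trails are Dyck words, counted by C_n; here n = 4. So R = C_4 = 14.
P + Q − R = 132 + 16796 − 14 = 16914.

16914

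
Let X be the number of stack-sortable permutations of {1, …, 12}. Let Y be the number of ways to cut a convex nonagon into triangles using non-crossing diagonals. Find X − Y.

Stack-sortable permutations are exactly the 231-avoiding ones, counted by C_n; here n = 12. So X = C_12 = 208012.
Triangulations of a convex m-gon are counted by C_{m−2}; with m = 9 this is C_7. So Y = C_7 = 429.
X − Y = 208012 − 429 = 207583.

207583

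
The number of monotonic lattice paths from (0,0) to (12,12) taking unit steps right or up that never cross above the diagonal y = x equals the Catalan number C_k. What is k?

12

Sub-diagonal monotone paths from (0,0) to (12,12) biject with Dyck paths of semilength 12, giving C_12.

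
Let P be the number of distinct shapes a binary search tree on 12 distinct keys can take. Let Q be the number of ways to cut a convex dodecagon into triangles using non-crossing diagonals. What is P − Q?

191216

Binary trees (left/right distinguished) on n nodes are counted by C_n; here n = 12. So P = C_12 = 208012.
Triangulations of a convex m-gon are counted by C_{m−2}; with m = 12 this is C_10. So Q = C_10 = 16796.
P − Q = 208012 − 16796 = 191216.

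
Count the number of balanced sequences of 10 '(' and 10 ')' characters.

Balanced strings of n pairs of brackets are counted by C_n; here n = 10.
C_10 = C_9 · 2(2·9+1)/(9+2) = 4862 · 38/11 = 16796.

16796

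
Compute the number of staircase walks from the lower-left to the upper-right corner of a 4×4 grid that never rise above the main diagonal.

Sub-diagonal monotone paths from (0,0) to (4,4) biject with Dyck paths of semilength 4, giving C_4.
C_4 = C(8,4)/5 = 70/5 = 14.

14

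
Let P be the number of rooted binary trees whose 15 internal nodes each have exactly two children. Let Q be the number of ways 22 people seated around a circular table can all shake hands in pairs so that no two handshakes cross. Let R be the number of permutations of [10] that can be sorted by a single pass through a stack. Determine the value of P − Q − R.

9619263

The number of full binary trees on 15 internal nodes is the Catalan number C_15. So P = C_15 = 9694845.
Non-crossing handshake pairings of 2n people are counted by C_n; 22 people gives n = 11. So Q = C_11 = 58786.
By Knuth's characterisation, the stack-sortable permutations of length 10 are the 231-avoiders, numbering C_10. So R = C_10 = 16796.
P − Q − R = 9694845 − 58786 − 16796 = 9619263.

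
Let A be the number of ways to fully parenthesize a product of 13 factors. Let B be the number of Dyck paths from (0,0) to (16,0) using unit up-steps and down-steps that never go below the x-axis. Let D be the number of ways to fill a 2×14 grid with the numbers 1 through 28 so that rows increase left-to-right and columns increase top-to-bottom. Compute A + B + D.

Bracketing 13 factors into binary products is counted by C_{13−1} = C_12. So A = C_12 = 208012.
Paths of 8 up- and 8 down-steps that never dip below the axis are Dyck paths; their count is C_8. So B = C_8 = 1430.
Standard Young tableaux of shape 2×n are counted by C_n; here n = 14. So D = C_14 = 2674440.
A + B + D = 208012 + 1430 + 2674440 = 2883882.

2883882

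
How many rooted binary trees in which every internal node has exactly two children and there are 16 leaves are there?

9694845

A full binary tree with L leaves has L−1 internal nodes and is counted by C_{L−1}; L = 16 gives C_15.
C_15 = C(30,15)/16 = 155117520/16 = 9694845.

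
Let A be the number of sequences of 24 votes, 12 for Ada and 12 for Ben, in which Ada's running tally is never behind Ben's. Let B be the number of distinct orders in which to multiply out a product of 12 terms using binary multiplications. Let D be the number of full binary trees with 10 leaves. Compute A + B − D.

261936

Ballot sequences with n votes each where one side never trails are Dyck words, counted by C_n; here n = 12. So A = C_12 = 208012.
Bracketing 12 factors into binary products is counted by C_{12−1} = C_11. So B = C_11 = 58786.
A full binary tree with L leaves has L−1 internal nodes and is counted by C_{L−1}; L = 10 gives C_9. So D = C_9 = 4862.
A + B − D = 208012 + 58786 − 4862 = 261936.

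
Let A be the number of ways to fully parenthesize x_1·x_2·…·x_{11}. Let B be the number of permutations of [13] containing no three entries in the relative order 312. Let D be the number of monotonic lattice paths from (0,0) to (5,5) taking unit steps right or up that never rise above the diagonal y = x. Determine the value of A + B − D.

759654

Bracketing 11 factors into binary products is counted by C_{11−1} = C_10. So A = C_10 = 16796.
Permutations of [n] avoiding any single length-3 pattern are counted by C_n; here n = 13. So B = C_13 = 742900.
Monotone paths in an n×n grid that stay weakly below the diagonal are counted by C_n; here n = 5. So D = C_5 = 42.
A + B − D = 16796 + 742900 − 42 = 759654.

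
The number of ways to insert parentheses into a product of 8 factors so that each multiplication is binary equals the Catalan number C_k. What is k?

Ways to associate a product of 8 factors correspond to binary trees on 8 leaves, so the count is C_7.

7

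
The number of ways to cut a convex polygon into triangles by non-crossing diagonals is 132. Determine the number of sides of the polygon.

Triangulations of a convex m-gon are counted by C_{m−2}; 132 = C_6.
So m − 2 = 6, giving m = 8 sides.

8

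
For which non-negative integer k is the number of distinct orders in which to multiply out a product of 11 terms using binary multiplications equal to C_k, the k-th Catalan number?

Parenthesizations of m factors correspond to full binary trees with m leaves, counted by C_{m−1}; m = 11 gives C_10.

10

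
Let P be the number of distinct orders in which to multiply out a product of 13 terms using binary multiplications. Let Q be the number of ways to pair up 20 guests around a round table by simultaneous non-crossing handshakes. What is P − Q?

Parenthesizations of m factors correspond to full binary trees with m leaves, counted by C_{m−1}; m = 13 gives C_12. So P = C_12 = 208012.
Non-crossing handshake pairings of 2n people are counted by C_n; 20 people gives n = 10. So Q = C_10 = 16796.
P − Q = 208012 − 16796 = 191216.

191216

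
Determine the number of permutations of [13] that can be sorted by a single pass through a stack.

742900

By Knuth's characterisation, the stack-sortable permutations of length 13 are the 231-avoiders, numbering C_13.
C_13 = C_12 · 2(2·12+1)/(12+2) = 208012 · 50/14 = 742900.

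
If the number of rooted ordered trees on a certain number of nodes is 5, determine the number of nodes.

4

Rooted ordered trees on m nodes are counted by C_{m−1}. Since C_3 = 5, the index is 3.
So the index is 3, and the number of nodes is 3 + 1 = 4.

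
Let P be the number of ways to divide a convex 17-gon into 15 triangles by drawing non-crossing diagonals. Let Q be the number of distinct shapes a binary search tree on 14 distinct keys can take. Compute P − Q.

Triangulations of a convex m-gon are counted by C_{m−2}; with m = 17 this is C_15. So P = C_15 = 9694845.
Binary trees (left/right distinguished) on n nodes are counted by C_n; here n = 14. So Q = C_14 = 2674440.
P − Q = 9694845 − 2674440 = 7020405.

7020405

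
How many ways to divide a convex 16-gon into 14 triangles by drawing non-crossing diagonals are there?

2674440

Triangulations of a convex m-gon are counted by C_{m−2}; with m = 16 this is C_14.
C_14 = C(28,14)/15 = 40116600/15 = 2674440.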